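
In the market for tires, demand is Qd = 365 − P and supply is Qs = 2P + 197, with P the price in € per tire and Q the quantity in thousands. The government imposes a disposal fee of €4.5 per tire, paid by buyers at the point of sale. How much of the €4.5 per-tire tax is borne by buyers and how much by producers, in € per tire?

Before the tax: set 365 − P = 2P + 197 → P* = €56, Q* = 309.
With the tax collected from buyers, demand (in seller-price terms) shifts: Qd = 365 − (P + 4.5).
Solving gives Q = 306 with buyers paying €59 and producers receiving €54.5 (the €4.5 wedge).
Burden on buyers: €3; on producers: €1.5. (They sum to €4.5.)

Buyers bear €3 per tire; producers bear €1.5 per tire.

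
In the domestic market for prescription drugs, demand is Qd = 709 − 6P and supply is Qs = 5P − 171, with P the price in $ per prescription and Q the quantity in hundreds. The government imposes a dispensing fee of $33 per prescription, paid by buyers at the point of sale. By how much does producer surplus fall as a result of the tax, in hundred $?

Producer surplus falls by $3312 hundred.

Without the tax, 709 − 6P = 5P − 171 gives 11P = 880, so P* = $80 and Q* = 229.
With the tax collected from buyers, demand (in seller-price terms) shifts: Qd = 709 − 6(P + 33).
Solving gives Q = 139 with buyers paying $95 and suppliers receiving $62 (the $33 wedge).
ΔPS is the trapezoid between Q = 139 and Q = 229 of height $18: ½ · (229 + 139) · 18 = $3312.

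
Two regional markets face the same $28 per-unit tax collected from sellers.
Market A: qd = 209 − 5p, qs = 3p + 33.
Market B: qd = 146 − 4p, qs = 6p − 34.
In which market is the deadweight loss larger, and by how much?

Market A: pre-tax p* = $22, q* = 99; post-tax q = 46.5; deadweight loss = $735.
Market B: pre-tax p* = $18, q* = 74; post-tax q = 6.8; deadweight loss = $940.8.
Difference: $735 vs $940.8 → market B is larger by $205.8.

Market B, by $205.8.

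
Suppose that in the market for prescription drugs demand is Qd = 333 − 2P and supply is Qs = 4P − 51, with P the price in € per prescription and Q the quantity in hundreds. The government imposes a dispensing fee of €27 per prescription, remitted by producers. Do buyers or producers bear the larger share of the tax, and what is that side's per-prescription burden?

Before the tax: set 333 − 2P = 4P − 51 → P* = €64, Q* = 205.
With the tax collected from producers, supply shifts: Qs = 4(P − 27) − 51.
New equilibrium: buyers pay €82, producers receive €55, Q = 169. (Wedge: Pb − Ps = 27.)
Per-prescription burden: buyers €18, producers €9.
Buyers take the larger share because demand is less price-elastic here (demand slope 2 vs supply slope 4).

Buyers bear the larger share: €18 per prescription.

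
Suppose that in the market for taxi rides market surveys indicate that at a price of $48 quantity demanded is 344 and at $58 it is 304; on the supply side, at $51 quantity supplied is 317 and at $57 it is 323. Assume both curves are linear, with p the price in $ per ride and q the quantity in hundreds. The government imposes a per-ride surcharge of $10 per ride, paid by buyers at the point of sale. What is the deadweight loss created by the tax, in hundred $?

Demand slope: (304 − 344)/(58 − 48) = -4, so qd = 536 − 4p.
Supply slope: (323 − 317)/(57 − 51) = 1, so qs = p + 266.
Before the tax: set 536 − 4p = p + 266 → p* = $54, q* = 320.
With the tax collected from buyers, demand (in seller-price terms) shifts: qd = 536 − 4(p + 10).
New equilibrium: buyers pay $56, suppliers receive $46, q = 312. (Wedge: pb − ps = 10.)
Quantity falls by |ΔQ| = |320 − 312| = 8.
DWL = ½ · t · |ΔQ| = ½ · 10 · 8 = $40.

Deadweight loss = $40 hundred.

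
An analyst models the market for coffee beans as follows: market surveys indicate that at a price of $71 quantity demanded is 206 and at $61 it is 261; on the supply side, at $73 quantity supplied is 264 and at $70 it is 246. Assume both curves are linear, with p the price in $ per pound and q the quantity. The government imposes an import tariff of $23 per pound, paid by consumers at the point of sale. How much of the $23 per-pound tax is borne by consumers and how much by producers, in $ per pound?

Consumers bear $12 per pound; producers bear $11 per pound.

Demand slope: (261 − 206)/(61 − 71) = -5.5, so qd = 596.5 − 5.5p.
Supply slope: (246 − 264)/(70 − 73) = 6, so qs = 6p − 174.
Without the tax, 596.5 − 5.5p = 6p − 174 gives 11.5p = 770.5, so p* = $67 and q* = 228.
With the tax collected from consumers, demand (in seller-price terms) shifts: qd = 596.5 − 5.5(p + 23).
Solving gives q = 162 with consumers paying $79 and producers receiving $56 (the $23 wedge).
Burden on consumers: $12; on producers: $11. (They sum to $23.)
The less price-elastic side of the market bears the larger share of a per-unit tax.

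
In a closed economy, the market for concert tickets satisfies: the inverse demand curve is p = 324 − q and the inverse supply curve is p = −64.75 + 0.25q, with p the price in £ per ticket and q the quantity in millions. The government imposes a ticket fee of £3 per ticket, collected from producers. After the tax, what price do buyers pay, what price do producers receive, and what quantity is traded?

Buyers pay £15.4; producers receive £12.4; quantity = 308.6.

Rewrite in direct form: qd = 324 − p and qs = 4p + 259.
Without the tax, 324 − p = 4p + 259 gives 5p = 65, so p* = £13 and q* = 311.
With the tax collected from producers, supply shifts: qs = 4(p − 3) + 259.
Solving gives q = 308.6 with buyers paying £15.4 and producers receiving £12.4 (the £3 wedge).
The less price-elastic side of the market bears the larger share of a per-unit tax.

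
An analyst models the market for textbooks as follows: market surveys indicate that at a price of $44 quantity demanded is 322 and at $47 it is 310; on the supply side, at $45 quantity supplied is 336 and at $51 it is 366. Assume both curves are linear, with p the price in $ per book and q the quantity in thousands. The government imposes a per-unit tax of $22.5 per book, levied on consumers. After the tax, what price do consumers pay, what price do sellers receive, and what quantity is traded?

Demand slope: (310 − 322)/(47 − 44) = -4, so qd = 498 − 4p.
Supply slope: (366 − 336)/(51 − 45) = 5, so qs = 5p + 111.
Before the tax: set 498 − 4p = 5p + 111 → p* = $43, q* = 326.
With the tax collected from consumers, demand (in seller-price terms) shifts: qd = 498 − 4(p + 22.5).
Solving gives q = 276 with consumers paying $55.5 and sellers receiving $33 (the $22.5 wedge).
The less price-elastic side of the market bears the larger share of a per-unit tax.

Consumers pay $55.5; sellers receive $33; quantity = 276.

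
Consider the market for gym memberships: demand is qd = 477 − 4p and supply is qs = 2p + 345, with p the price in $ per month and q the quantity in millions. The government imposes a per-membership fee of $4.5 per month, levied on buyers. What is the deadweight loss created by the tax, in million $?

Before the tax: set 477 − 4p = 2p + 345 → p* = $22, q* = 389.
With the tax collected from buyers, demand (in seller-price terms) shifts: qd = 477 − 4(p + 4.5).
Solving gives q = 383 with buyers paying $23.5 and producers receiving $19 (the $4.5 wedge).
Quantity falls by |ΔQ| = |389 − 383| = 6.
DWL = ½ · t · |ΔQ| = ½ · 4.5 · 6 = $13.5.

Deadweight loss = $13.5 million.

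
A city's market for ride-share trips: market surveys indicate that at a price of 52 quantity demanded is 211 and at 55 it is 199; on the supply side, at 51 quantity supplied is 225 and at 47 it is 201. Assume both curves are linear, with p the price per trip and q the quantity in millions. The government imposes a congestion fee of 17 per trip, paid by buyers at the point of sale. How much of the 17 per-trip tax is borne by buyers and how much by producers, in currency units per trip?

Demand slope: (199 − 211)/(55 − 52) = -4, so qd = 419 − 4p.
Supply slope: (201 − 225)/(47 − 51) = 6, so qs = 6p − 81.
Before the tax: set 419 − 4p = 6p − 81 → p* = 50, q* = 219.
With the tax collected from buyers, demand (in seller-price terms) shifts: qd = 419 − 4(p + 17).
New equilibrium: buyers pay 60.2, producers receive 43.2, q = 178.2. (Wedge: pb − ps = 17.)
Burden on buyers: 10.2; on producers: 6.8. (They sum to 17.)
The less price-elastic side of the market bears the larger share of a per-unit tax.

Buyers bear 10.2 per trip; producers bear 6.8 per trip.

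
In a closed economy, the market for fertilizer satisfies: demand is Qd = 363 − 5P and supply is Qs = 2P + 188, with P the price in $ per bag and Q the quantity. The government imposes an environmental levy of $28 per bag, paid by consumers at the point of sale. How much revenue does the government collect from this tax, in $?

Tax revenue = $5544.

Without the tax, 363 − 5P = 2P + 188 gives 7P = 175, so P* = $25 and Q* = 238.
With the tax collected from consumers, demand (in seller-price terms) shifts: Qd = 363 − 5(P + 28).
New equilibrium: consumers pay $33, producers receive $5, Q = 198. (Wedge: Pb − Ps = 28.)
Revenue = t · Q = 28 · 198 = $5544.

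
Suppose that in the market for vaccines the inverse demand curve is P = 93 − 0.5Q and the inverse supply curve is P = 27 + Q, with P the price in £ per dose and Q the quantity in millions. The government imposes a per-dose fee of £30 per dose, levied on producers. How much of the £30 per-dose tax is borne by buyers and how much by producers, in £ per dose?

Rewrite in direct form: Qd = 186 − 2P and Qs = P − 27.
Before the tax: set 186 − 2P = P − 27 → P* = £71, Q* = 44.
With the tax collected from producers, supply shifts: Qs = (P − 30) − 27.
Solving gives Q = 24 with buyers paying £81 and producers receiving £51 (the £30 wedge).
Burden on buyers: £10; on producers: £20. (They sum to £30.)
The less price-elastic side of the market bears the larger share of a per-unit tax.

Buyers bear £10 per dose; producers bear £20 per dose.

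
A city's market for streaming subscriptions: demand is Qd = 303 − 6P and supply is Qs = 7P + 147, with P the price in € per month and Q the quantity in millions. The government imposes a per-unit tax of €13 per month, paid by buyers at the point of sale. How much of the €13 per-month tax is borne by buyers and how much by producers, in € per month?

Before the tax: set 303 − 6P = 7P + 147 → P* = €12, Q* = 231.
With the tax collected from buyers, demand (in seller-price terms) shifts: Qd = 303 − 6(P + 13).
New equilibrium: buyers pay €19, producers receive €6, Q = 189. (Wedge: Pb − Ps = 13.)
Burden on buyers: €7; on producers: €6. (They sum to €13.)
The less price-elastic side of the market bears the larger share of a per-unit tax.

Buyers bear €7 per month; producers bear €6 per month.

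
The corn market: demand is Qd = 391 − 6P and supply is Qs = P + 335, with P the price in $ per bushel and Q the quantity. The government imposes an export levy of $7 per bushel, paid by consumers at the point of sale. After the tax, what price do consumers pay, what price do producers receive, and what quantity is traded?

Without the tax, 391 − 6P = P + 335 gives 7P = 56, so P* = $8 and Q* = 343.
With the tax collected from consumers, demand (in seller-price terms) shifts: Qd = 391 − 6(P + 7).
Solving gives Q = 337 with consumers paying $9 and producers receiving $2 (the $7 wedge).
The less price-elastic side of the market bears the larger share of a per-unit tax.

Consumers pay $9; producers receive $2; quantity = 337.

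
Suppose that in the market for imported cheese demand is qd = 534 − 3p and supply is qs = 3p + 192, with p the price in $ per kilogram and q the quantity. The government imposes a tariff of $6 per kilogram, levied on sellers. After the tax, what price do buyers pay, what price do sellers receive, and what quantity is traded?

Buyers pay $60; sellers receive $54; quantity = 354.

Before the tax: set 534 − 3p = 3p + 192 → p* = $57, q* = 363.
With the tax collected from sellers, supply shifts: qs = 3(p − 6) + 192.
Solving gives q = 354 with buyers paying $60 and sellers receiving $54 (the $6 wedge).
The less price-elastic side of the market bears the larger share of a per-unit tax.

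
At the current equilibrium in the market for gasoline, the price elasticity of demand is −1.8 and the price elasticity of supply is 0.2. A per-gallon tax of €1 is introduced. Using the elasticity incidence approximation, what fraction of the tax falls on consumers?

Consumers' share ≈ 0.1.

Incidence ratio: consumers' share ≈ εs / (εs + |εd|) = 0.2 / (0.2 + 1.8) = 0.1.
Supply is the less elastic side, so consumers bear the smaller share.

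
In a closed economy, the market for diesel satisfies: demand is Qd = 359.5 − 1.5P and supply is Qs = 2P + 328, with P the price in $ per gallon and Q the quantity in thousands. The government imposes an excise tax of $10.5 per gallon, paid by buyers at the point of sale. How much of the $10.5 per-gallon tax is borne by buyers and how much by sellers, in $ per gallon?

Buyers bear $6 per gallon; sellers bear $4.5 per gallon.

Without the tax, 359.5 − 1.5P = 2P + 328 gives 3.5P = 31.5, so P* = $9 and Q* = 346.
With the tax collected from buyers, demand (in seller-price terms) shifts: Qd = 359.5 − 1.5(P + 10.5).
Solving gives Q = 337 with buyers paying $15 and sellers receiving $4.5 (the $10.5 wedge).
Burden on buyers: $6; on sellers: $4.5. (They sum to $10.5.)
The less price-elastic side of the market bears the larger share of a per-unit tax.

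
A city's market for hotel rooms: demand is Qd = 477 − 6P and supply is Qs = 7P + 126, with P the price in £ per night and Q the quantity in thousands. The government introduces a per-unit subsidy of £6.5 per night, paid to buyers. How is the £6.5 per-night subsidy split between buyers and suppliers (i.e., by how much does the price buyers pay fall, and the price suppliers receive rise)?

Buyers gain £3.5 per night; suppliers gain £3 per night.

Without the subsidy, 477 − 6P = 7P + 126 gives 13P = 351, so P* = £27 and Q* = 315.
With a per-unit subsidy paid to buyers, each effectively pays P − 6.5, so demand becomes Qd = 477 − 6(P − 6.5).
New equilibrium: buyers pay £23.5, suppliers receive £30, Q = 336. (Wedge: Pb − Ps = −6.5.)
Gain to buyers: £3.5; to suppliers: £3. (They sum to £6.5.)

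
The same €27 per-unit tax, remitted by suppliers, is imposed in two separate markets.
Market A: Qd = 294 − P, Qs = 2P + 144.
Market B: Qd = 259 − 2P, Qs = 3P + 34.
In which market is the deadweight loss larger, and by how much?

Market B, by €194.4.

Market A: pre-tax P* = €50, Q* = 244; post-tax Q = 226; deadweight loss = €243.
Market B: pre-tax P* = €45, Q* = 169; post-tax Q = 136.6; deadweight loss = €437.4.
Difference: €243 vs €437.4 → market B is larger by €194.4.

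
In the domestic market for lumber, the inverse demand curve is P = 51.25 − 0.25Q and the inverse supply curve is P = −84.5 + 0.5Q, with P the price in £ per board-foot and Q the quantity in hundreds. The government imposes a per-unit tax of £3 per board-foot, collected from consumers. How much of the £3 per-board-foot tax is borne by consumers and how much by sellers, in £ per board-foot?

Consumers bear £1 per board-foot; sellers bear £2 per board-foot.

Inverting to Q(P) form: Qd = 205 − 4P; Qs = 2P + 169.
Before the tax: set 205 − 4P = 2P + 169 → P* = £6, Q* = 181.
With the tax collected from consumers, demand (in seller-price terms) shifts: Qd = 205 − 4(P + 3).
Solving gives Q = 177 with consumers paying £7 and sellers receiving £4 (the £3 wedge).
Burden on consumers: £1; on sellers: £2. (They sum to £3.)
The less price-elastic side of the market bears the larger share of a per-unit tax.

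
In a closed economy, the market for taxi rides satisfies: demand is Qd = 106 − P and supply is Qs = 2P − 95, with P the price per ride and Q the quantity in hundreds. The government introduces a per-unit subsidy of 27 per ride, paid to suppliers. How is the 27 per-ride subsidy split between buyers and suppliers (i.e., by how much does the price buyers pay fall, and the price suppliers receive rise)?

Before the subsidy: set 106 − P = 2P − 95 → P* = 67, Q* = 39.
With a per-unit subsidy paid to suppliers, each receives P + 27 per unit sold, so supply becomes Qs = 2(P + 27) − 95.
New equilibrium: buyers pay 49, suppliers receive 76, Q = 57. (Wedge: Pb − Ps = −27.)
Gain to buyers: 18; to suppliers: 9. (They sum to 27.)

Buyers gain 18 per ride; suppliers gain 9 per ride.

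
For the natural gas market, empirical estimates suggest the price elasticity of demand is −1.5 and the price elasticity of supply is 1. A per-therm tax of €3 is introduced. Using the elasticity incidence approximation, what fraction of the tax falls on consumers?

Consumers' share ≈ 0.4.

Incidence ratio: consumers' share ≈ εs / (εs + |εd|) = 1 / (1 + 1.5) = 0.4.
Supply is the less elastic side, so consumers bear the smaller share.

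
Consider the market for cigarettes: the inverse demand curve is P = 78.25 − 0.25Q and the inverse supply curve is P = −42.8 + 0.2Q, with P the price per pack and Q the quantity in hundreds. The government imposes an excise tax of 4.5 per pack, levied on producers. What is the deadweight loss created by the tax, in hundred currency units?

Rewrite in direct form: Qd = 313 − 4P and Qs = 5P + 214.
Before the tax: set 313 − 4P = 5P + 214 → P* = 11, Q* = 269.
With the tax collected from producers, supply shifts: Qs = 5(P − 4.5) + 214.
New equilibrium: buyers pay 13.5, producers receive 9, Q = 259. (Wedge: Pb − Ps = 4.5.)
Quantity falls by |ΔQ| = |269 − 259| = 10.
DWL = ½ · t · |ΔQ| = ½ · 4.5 · 10 = 22.5.

Deadweight loss = 22.5 hundred.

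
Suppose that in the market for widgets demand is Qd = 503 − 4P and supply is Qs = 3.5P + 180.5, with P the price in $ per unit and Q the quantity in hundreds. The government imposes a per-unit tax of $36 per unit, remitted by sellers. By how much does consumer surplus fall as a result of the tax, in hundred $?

Consumer surplus falls by $4996.32 hundred.

Before the tax: set 503 − 4P = 3.5P + 180.5 → P* = $43, Q* = 331.
With the tax collected from sellers, supply shifts: Qs = 3.5(P − 36) + 180.5.
Solving gives Q = 263.8 with consumers paying $59.8 and sellers receiving $23.8 (the $36 wedge).
ΔCS is the trapezoid between Q = 263.8 and Q = 331 of height $16.8: ½ · (331 + 263.8) · 16.8 = $4996.32.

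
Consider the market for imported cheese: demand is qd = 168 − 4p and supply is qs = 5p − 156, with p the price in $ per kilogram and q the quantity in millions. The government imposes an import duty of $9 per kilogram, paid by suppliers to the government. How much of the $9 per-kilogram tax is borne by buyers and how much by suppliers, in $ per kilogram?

Buyers bear $5 per kilogram; suppliers bear $4 per kilogram.

Before the tax: set 168 − 4p = 5p − 156 → p* = $36, q* = 24.
With the tax collected from suppliers, supply shifts: qs = 5(p − 9) − 156.
Solving gives q = 4 with buyers paying $41 and suppliers receiving $32 (the $9 wedge).
Burden on buyers: $5; on suppliers: $4. (They sum to $9.)
The less price-elastic side of the market bears the larger share of a per-unit tax.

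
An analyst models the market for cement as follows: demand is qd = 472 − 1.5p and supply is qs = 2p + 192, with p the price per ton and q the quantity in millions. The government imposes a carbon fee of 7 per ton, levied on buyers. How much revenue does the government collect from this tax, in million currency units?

Without the tax, 472 − 1.5p = 2p + 192 gives 3.5p = 280, so p* = 80 and q* = 352.
With the tax collected from buyers, demand (in seller-price terms) shifts: qd = 472 − 1.5(p + 7).
Solving gives q = 346 with buyers paying 84 and producers receiving 77 (the 7 wedge).
Revenue = t · Q = 7 · 346 = 2422.

Tax revenue = 2422 million.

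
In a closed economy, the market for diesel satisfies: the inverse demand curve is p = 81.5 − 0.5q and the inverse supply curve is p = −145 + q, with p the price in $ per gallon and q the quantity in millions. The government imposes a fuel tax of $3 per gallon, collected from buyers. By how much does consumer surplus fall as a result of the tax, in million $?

Rewrite in direct form: qd = 163 − 2p and qs = p + 145.
Without the tax, 163 − 2p = p + 145 gives 3p = 18, so p* = $6 and q* = 151.
With the tax collected from buyers, demand (in seller-price terms) shifts: qd = 163 − 2(p + 3).
New equilibrium: buyers pay $7, suppliers receive $4, q = 149. (Wedge: pb − ps = 3.)
ΔCS is the trapezoid between Q = 149 and Q = 151 of height $1: ½ · (151 + 149) · 1 = $150.

Consumer surplus falls by $150 million.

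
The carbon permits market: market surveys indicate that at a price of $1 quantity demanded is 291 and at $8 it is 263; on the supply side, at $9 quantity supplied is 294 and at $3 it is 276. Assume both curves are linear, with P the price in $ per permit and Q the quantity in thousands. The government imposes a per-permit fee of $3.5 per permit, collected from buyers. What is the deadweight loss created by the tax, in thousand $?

Demand slope: (263 − 291)/(8 − 1) = -4, so Qd = 295 − 4P.
Supply slope: (276 − 294)/(3 − 9) = 3, so Qs = 3P + 267.
Without the tax, 295 − 4P = 3P + 267 gives 7P = 28, so P* = $4 and Q* = 279.
With the tax collected from buyers, demand (in seller-price terms) shifts: Qd = 295 − 4(P + 3.5).
Solving gives Q = 273 with buyers paying $5.5 and suppliers receiving $2 (the $3.5 wedge).
Quantity falls by |ΔQ| = |279 − 273| = 6.
DWL = ½ · t · |ΔQ| = ½ · 3.5 · 6 = $10.5.

Deadweight loss = $10.5 thousand.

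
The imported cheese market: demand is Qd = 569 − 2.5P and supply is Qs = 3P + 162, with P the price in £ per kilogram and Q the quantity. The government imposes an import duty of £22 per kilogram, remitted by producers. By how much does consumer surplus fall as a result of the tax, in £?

Before the tax: set 569 − 2.5P = 3P + 162 → P* = £74, Q* = 384.
With the tax collected from producers, supply shifts: Qs = 3(P − 22) + 162.
New equilibrium: buyers pay £86, producers receive £64, Q = 354. (Wedge: Pb − Ps = 22.)
ΔCS is the trapezoid between Q = 354 and Q = 384 of height £12: ½ · (384 + 354) · 12 = £4428.

Consumer surplus falls by £4428.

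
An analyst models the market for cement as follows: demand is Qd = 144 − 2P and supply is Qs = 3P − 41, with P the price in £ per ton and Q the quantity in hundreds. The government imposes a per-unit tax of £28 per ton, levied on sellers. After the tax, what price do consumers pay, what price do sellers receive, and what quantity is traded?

Without the tax, 144 − 2P = 3P − 41 gives 5P = 185, so P* = £37 and Q* = 70.
With the tax collected from sellers, supply shifts: Qs = 3(P − 28) − 41.
New equilibrium: consumers pay £53.8, sellers receive £25.8, Q = 36.4. (Wedge: Pb − Ps = 28.)

Consumers pay £53.8; sellers receive £25.8; quantity = 36.4.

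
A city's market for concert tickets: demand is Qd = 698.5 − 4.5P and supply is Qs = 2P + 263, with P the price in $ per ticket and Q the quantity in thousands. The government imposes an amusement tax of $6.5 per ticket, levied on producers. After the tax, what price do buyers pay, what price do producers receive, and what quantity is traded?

Without the tax, 698.5 − 4.5P = 2P + 263 gives 6.5P = 435.5, so P* = $67 and Q* = 397.
With the tax collected from producers, supply shifts: Qs = 2(P − 6.5) + 263.
New equilibrium: buyers pay $69, producers receive $62.5, Q = 388. (Wedge: Pb − Ps = 6.5.)
The less price-elastic side of the market bears the larger share of a per-unit tax.

Buyers pay $69; producers receive $62.5; quantity = 388.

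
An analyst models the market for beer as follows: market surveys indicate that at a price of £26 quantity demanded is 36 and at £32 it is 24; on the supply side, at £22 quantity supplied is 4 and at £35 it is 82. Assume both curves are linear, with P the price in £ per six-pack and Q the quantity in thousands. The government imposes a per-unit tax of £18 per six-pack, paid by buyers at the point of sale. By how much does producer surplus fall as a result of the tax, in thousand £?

Demand slope: (24 − 36)/(32 − 26) = -2, so Qd = 88 − 2P.
Supply slope: (82 − 4)/(35 − 22) = 6, so Qs = 6P − 128.
Before the tax: set 88 − 2P = 6P − 128 → P* = £27, Q* = 34.
With the tax collected from buyers, demand (in seller-price terms) shifts: Qd = 88 − 2(P + 18).
Solving gives Q = 7 with buyers paying £40.5 and producers receiving £22.5 (the £18 wedge).
ΔPS is the trapezoid between Q = 7 and Q = 34 of height £4.5: ½ · (34 + 7) · 4.5 = £92.25.

Producer surplus falls by £92.25 thousand.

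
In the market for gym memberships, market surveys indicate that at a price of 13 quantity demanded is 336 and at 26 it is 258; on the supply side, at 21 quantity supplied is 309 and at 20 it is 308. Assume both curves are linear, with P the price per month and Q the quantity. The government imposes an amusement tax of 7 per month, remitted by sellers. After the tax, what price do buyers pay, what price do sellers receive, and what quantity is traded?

Demand slope: (258 − 336)/(26 − 13) = -6, so Qd = 414 − 6P.
Supply slope: (308 − 309)/(20 − 21) = 1, so Qs = P + 288.
Without the tax, 414 − 6P = P + 288 gives 7P = 126, so P* = 18 and Q* = 306.
With the tax collected from sellers, supply shifts: Qs = (P − 7) + 288.
New equilibrium: buyers pay 19, sellers receive 12, Q = 300. (Wedge: Pb − Ps = 7.)
The less price-elastic side of the market bears the larger share of a per-unit tax.

Buyers pay 19; sellers receive 12; quantity = 300.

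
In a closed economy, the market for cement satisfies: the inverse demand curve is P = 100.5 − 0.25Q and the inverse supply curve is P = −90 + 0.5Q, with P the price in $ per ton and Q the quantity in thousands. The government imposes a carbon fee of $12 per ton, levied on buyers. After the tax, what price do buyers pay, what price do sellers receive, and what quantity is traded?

Buyers pay $41; sellers receive $29; quantity = 238.

Rewrite in direct form: Qd = 402 − 4P and Qs = 2P + 180.
Before the tax: set 402 − 4P = 2P + 180 → P* = $37, Q* = 254.
With the tax collected from buyers, demand (in seller-price terms) shifts: Qd = 402 − 4(P + 12).
Solving gives Q = 238 with buyers paying $41 and sellers receiving $29 (the $12 wedge).
The less price-elastic side of the market bears the larger share of a per-unit tax.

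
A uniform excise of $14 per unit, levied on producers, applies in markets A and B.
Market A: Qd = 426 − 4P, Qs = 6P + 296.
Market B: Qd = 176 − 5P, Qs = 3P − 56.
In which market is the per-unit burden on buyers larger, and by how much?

Market A, by $3.15.

Market A: pre-tax P* = $13, Q* = 374; post-tax Q = 340.4; per-unit burden on buyers = $8.4.
Market B: pre-tax P* = $29, Q* = 31; post-tax Q = 4.75; per-unit burden on buyers = $5.25.
Difference: $8.4 vs $5.25 → market A is larger by $3.15.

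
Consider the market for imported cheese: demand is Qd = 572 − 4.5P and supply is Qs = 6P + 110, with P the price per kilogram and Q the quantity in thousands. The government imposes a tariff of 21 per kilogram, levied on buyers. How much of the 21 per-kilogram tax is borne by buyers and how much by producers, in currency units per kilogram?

Buyers bear 12 per kilogram; producers bear 9 per kilogram.

Before the tax: set 572 − 4.5P = 6P + 110 → P* = 44, Q* = 374.
With the tax collected from buyers, demand (in seller-price terms) shifts: Qd = 572 − 4.5(P + 21).
Solving gives Q = 320 with buyers paying 56 and producers receiving 35 (the 21 wedge).
Burden on buyers: 12; on producers: 9. (They sum to 21.)
The less price-elastic side of the market bears the larger share of a per-unit tax.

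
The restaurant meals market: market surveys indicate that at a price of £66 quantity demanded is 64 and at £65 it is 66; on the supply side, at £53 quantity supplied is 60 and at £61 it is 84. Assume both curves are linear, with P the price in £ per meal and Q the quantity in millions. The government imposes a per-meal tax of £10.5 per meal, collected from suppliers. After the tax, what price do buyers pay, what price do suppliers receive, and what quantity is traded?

Demand slope: (66 − 64)/(65 − 66) = -2, so Qd = 196 − 2P.
Supply slope: (84 − 60)/(61 − 53) = 3, so Qs = 3P − 99.
Without the tax, 196 − 2P = 3P − 99 gives 5P = 295, so P* = £59 and Q* = 78.
With the tax collected from suppliers, supply shifts: Qs = 3(P − 10.5) − 99.
New equilibrium: buyers pay £65.3, suppliers receive £54.8, Q = 65.4. (Wedge: Pb − Ps = 10.5.)
The less price-elastic side of the market bears the larger share of a per-unit tax.

Buyers pay £65.3; suppliers receive £54.8; quantity = 65.4.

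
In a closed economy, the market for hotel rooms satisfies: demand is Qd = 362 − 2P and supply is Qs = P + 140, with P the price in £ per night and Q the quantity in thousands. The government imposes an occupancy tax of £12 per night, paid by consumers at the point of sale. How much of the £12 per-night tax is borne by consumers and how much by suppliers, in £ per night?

Without the tax, 362 − 2P = P + 140 gives 3P = 222, so P* = £74 and Q* = 214.
With the tax collected from consumers, demand (in seller-price terms) shifts: Qd = 362 − 2(P + 12).
New equilibrium: consumers pay £78, suppliers receive £66, Q = 206. (Wedge: Pb − Ps = 12.)
Burden on consumers: £4; on suppliers: £8. (They sum to £12.)

Consumers bear £4 per night; suppliers bear £8 per night.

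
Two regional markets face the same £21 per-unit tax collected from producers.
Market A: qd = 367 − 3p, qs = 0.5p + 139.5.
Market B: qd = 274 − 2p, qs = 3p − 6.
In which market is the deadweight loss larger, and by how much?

Market A: pre-tax p* = £65, q* = 172; post-tax q = 163; deadweight loss = £94.5.
Market B: pre-tax p* = £56, q* = 162; post-tax q = 136.8; deadweight loss = £264.6.
Difference: £94.5 vs £264.6 → market B is larger by £170.1.

Market B, by £170.1.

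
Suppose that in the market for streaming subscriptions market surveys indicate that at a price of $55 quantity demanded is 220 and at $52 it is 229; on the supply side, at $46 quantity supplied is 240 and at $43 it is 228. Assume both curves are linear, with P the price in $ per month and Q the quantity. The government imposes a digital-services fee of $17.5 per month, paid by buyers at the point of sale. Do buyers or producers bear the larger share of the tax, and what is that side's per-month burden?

Demand slope: (229 − 220)/(52 − 55) = -3, so Qd = 385 − 3P.
Supply slope: (228 − 240)/(43 − 46) = 4, so Qs = 4P + 56.
Without the tax, 385 − 3P = 4P + 56 gives 7P = 329, so P* = $47 and Q* = 244.
With the tax collected from buyers, demand (in seller-price terms) shifts: Qd = 385 − 3(P + 17.5).
New equilibrium: buyers pay $57, producers receive $39.5, Q = 214. (Wedge: Pb − Ps = 17.5.)
Per-month burden: buyers $10, producers $7.5.
Buyers take the larger share because demand is less price-elastic here (demand slope 3 vs supply slope 4).

Buyers bear the larger share: $10 per month.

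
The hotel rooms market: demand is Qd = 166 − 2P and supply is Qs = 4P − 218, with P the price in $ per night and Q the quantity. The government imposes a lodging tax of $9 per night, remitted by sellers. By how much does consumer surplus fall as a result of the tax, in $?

Consumer surplus falls by $192.

Before the tax: set 166 − 2P = 4P − 218 → P* = $64, Q* = 38.
With the tax collected from sellers, supply shifts: Qs = 4(P − 9) − 218.
New equilibrium: consumers pay $70, sellers receive $61, Q = 26. (Wedge: Pb − Ps = 9.)
ΔCS is the trapezoid between Q = 26 and Q = 38 of height $6: ½ · (38 + 26) · 6 = $192.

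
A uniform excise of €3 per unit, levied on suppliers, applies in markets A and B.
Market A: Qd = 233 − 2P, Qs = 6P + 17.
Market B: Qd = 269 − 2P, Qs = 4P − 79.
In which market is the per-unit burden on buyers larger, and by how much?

Market A: pre-tax P* = €27, Q* = 179; post-tax Q = 174.5; per-unit burden on buyers = €2.25.
Market B: pre-tax P* = €58, Q* = 153; post-tax Q = 149; per-unit burden on buyers = €2.
Difference: €2.25 vs €2 → market A is larger by €0.25.

Market A, by €0.25.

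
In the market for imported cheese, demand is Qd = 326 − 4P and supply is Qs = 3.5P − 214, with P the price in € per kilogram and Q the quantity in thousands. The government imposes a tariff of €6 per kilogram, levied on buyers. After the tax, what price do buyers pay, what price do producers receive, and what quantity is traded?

Before the tax: set 326 − 4P = 3.5P − 214 → P* = €72, Q* = 38.
With the tax collected from buyers, demand (in seller-price terms) shifts: Qd = 326 − 4(P + 6).
Solving gives Q = 26.8 with buyers paying €74.8 and producers receiving €68.8 (the €6 wedge).

Buyers pay €74.8; producers receive €68.8; quantity = 26.8.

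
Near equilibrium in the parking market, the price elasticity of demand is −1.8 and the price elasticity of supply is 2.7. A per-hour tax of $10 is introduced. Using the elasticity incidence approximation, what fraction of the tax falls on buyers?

Incidence ratio: buyers' share ≈ εs / (εs + |εd|) = 2.7 / (2.7 + 1.8) = 0.6.
Supply is the more elastic side, so buyers bear the larger share.

Buyers' share ≈ 0.6.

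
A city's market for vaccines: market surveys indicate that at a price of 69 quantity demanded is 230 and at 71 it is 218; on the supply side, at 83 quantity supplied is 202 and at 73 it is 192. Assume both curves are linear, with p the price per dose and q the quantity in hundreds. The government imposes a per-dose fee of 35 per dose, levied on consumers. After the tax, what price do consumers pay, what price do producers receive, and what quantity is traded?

Demand slope: (218 − 230)/(71 − 69) = -6, so qd = 644 − 6p.
Supply slope: (192 − 202)/(73 − 83) = 1, so qs = p + 119.
Without the tax, 644 − 6p = p + 119 gives 7p = 525, so p* = 75 and q* = 194.
With the tax collected from consumers, demand (in seller-price terms) shifts: qd = 644 − 6(p + 35).
New equilibrium: consumers pay 80, producers receive 45, q = 164. (Wedge: pb − ps = 35.)
The less price-elastic side of the market bears the larger share of a per-unit tax.

Consumers pay 80; producers receive 45; quantity = 164.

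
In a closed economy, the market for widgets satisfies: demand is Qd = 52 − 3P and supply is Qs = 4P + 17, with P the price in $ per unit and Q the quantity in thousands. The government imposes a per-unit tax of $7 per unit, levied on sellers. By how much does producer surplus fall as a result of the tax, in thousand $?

Producer surplus falls by $93 thousand.

Before the tax: set 52 − 3P = 4P + 17 → P* = $5, Q* = 37.
With the tax collected from sellers, supply shifts: Qs = 4(P − 7) + 17.
Solving gives Q = 25 with consumers paying $9 and sellers receiving $2 (the $7 wedge).
ΔPS is the trapezoid between Q = 25 and Q = 37 of height $3: ½ · (37 + 25) · 3 = $93.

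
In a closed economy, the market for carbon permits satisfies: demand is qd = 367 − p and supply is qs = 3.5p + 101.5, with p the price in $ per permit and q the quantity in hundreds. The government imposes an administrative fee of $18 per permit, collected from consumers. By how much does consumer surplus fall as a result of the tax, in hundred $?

Consumer surplus falls by $4214 hundred.

Without the tax, 367 − p = 3.5p + 101.5 gives 4.5p = 265.5, so p* = $59 and q* = 308.
With the tax collected from consumers, demand (in seller-price terms) shifts: qd = 367 − (p + 18).
Solving gives q = 294 with consumers paying $73 and suppliers receiving $55 (the $18 wedge).
ΔCS is the trapezoid between Q = 294 and Q = 308 of height $14: ½ · (308 + 294) · 14 = $4214.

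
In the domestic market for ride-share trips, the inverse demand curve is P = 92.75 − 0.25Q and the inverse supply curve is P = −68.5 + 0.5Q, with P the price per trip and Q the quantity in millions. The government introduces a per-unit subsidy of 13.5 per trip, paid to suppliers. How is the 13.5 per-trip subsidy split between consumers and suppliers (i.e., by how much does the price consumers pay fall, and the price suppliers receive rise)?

Inverting to Q(P) form: Qd = 371 − 4P; Qs = 2P + 137.
Before the subsidy: set 371 − 4P = 2P + 137 → P* = 39, Q* = 215.
With a per-unit subsidy paid to suppliers, each receives P + 13.5 per unit sold, so supply becomes Qs = 2(P + 13.5) + 137.
New equilibrium: consumers pay 34.5, suppliers receive 48, Q = 233. (Wedge: Pb − Ps = −13.5.)
Gain to consumers: 4.5; to suppliers: 9. (They sum to 13.5.)

Consumers gain 4.5 per trip; suppliers gain 9 per trip.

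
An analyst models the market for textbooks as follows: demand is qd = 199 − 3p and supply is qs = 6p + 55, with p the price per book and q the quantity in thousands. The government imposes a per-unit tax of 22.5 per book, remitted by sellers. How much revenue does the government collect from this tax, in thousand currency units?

Tax revenue = 2385 thousand.

Without the tax, 199 − 3p = 6p + 55 gives 9p = 144, so p* = 16 and q* = 151.
With the tax collected from sellers, supply shifts: qs = 6(p − 22.5) + 55.
New equilibrium: buyers pay 31, sellers receive 8.5, q = 106. (Wedge: pb − ps = 22.5.)
Revenue = t · Q = 22.5 · 106 = 2385.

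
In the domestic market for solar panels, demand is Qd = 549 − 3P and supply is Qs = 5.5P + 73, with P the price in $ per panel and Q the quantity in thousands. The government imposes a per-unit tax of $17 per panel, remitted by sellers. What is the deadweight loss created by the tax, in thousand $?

Before the tax: set 549 − 3P = 5.5P + 73 → P* = $56, Q* = 381.
With the tax collected from sellers, supply shifts: Qs = 5.5(P − 17) + 73.
New equilibrium: buyers pay $67, sellers receive $50, Q = 348. (Wedge: Pb − Ps = 17.)
Quantity falls by |ΔQ| = |381 − 348| = 33.
DWL = ½ · t · |ΔQ| = ½ · 17 · 33 = $280.5.

Deadweight loss = $280.5 thousand.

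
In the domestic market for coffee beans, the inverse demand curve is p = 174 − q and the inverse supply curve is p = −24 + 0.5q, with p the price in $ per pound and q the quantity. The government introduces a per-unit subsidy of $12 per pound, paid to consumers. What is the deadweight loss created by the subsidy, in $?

Inverting to q(p) form: qd = 174 − p; qs = 2p + 48.
Without the subsidy, 174 − p = 2p + 48 gives 3p = 126, so p* = $42 and q* = 132.
With a per-unit subsidy paid to consumers, each effectively pays p − 12, so demand becomes qd = 174 − (p − 12).
New equilibrium: consumers pay $34, suppliers receive $46, q = 140. (Wedge: pb − ps = −12.)
Quantity rises by |ΔQ| = |132 − 140| = 8.
DWL = ½ · t · |ΔQ| = ½ · 12 · 8 = $48.

Deadweight loss = $48.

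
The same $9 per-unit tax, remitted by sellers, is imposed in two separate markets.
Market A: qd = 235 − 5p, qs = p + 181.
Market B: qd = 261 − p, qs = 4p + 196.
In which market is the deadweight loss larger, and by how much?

Market A: pre-tax p* = $9, q* = 190; post-tax q = 182.5; deadweight loss = $33.75.
Market B: pre-tax p* = $13, q* = 248; post-tax q = 240.8; deadweight loss = $32.4.
Difference: $33.75 vs $32.4 → market A is larger by $1.35.

Market A, by $1.35.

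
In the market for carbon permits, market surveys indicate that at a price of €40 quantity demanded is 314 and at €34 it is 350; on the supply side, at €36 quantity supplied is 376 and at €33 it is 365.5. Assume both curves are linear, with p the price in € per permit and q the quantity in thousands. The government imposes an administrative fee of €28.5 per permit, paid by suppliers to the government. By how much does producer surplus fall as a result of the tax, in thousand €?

Demand slope: (350 − 314)/(34 − 40) = -6, so qd = 554 − 6p.
Supply slope: (365.5 − 376)/(33 − 36) = 3.5, so qs = 3.5p + 250.
Without the tax, 554 − 6p = 3.5p + 250 gives 9.5p = 304, so p* = €32 and q* = 362.
With the tax collected from suppliers, supply shifts: qs = 3.5(p − 28.5) + 250.
New equilibrium: consumers pay €42.5, suppliers receive €14, q = 299. (Wedge: pb − ps = 28.5.)
ΔPS is the trapezoid between Q = 299 and Q = 362 of height €18: ½ · (362 + 299) · 18 = €5949.

Producer surplus falls by €5949 thousand.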